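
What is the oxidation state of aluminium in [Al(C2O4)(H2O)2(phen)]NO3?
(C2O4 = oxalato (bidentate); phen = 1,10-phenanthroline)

1 nitrate outside the brackets (-1 each) → the complex ion is 1+.
Ligand charges: 2×H2O neutral; 1×C2O4 = -2; 1×phen neutral; sum -2.
Al + (-2) = 1+ ⇒ Al is +3.

+3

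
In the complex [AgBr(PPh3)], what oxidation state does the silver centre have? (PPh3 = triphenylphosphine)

No counter-ion: the bracketed complex is neutral.
Ligand charges: 1×Br = -1; 1×PPh3 neutral; sum -1.
Ag + (-1) = 0 ⇒ Ag is +1.

+1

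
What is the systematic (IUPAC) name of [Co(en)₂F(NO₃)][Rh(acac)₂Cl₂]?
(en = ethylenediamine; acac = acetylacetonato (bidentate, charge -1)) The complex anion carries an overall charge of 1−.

Both ions are complex: the cation is named first with the plain metal name, the anion second with the -ate form; each ion's ligands are alphabetised independently.
The complex anion is given as 1−; its ligand charges sum to -4, so Rh = +3.
A 1:1 salt means the cation carries the equal and opposite charge, 1+.
Cation: ligand charges sum to -2; for the ion to be 1+, Co = +3.

bis(ethylenediamine)fluoronitratocobalt(III) bis(acetylacetonato)dichlororhodate(III)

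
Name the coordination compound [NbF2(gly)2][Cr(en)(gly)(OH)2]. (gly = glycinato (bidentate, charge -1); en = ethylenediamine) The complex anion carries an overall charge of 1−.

The complex anion is given as 1−; its ligand charges sum to -3, so Cr = +2.
A 1:1 salt means the cation carries the equal and opposite charge, 1+.
Cation: ligand charges sum to -4; for the ion to be 1+, Nb = +5.

difluorobis(glycinato)niobium(V) (ethylenediamine)(glycinato)dihydroxochromate(II)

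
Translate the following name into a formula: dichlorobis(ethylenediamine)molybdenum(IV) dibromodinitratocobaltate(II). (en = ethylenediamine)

Cation [Mo…]: ligand charges -2, Mo(IV) ⇒ ion charge 2+.
Anion [Co…]: ligand charges -4, Co(II) ⇒ ion charge 2−.
One 2+ cation balances one 2− anion.

[MoCl2(en)2][CoBr2(NO3)2]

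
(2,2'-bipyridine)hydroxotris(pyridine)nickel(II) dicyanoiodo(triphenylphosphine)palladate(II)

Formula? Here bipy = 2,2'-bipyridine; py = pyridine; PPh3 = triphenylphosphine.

Cation [Ni…]: ligand charges -1, Ni(II) ⇒ ion charge 1+.
Anion [Pd…]: ligand charges -3, Pd(II) ⇒ ion charge 1−.
One 1+ cation balances one 1− anion.

[Ni(bipy)(OH)(py)3][Pd(CN)2I(PPh3)]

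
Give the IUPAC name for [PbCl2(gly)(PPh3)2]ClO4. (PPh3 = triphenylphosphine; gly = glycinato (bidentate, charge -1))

The 1 perchlorate counter-ion carries a total charge of -1, so each complex ion is 1+.
Ligand charges: 2×triphenylphosphine (neutral), 1×glycinato (-1 each), 2×chloro (-1 each); total -3. So Pb + (-3) = 1+, giving Pb = +4.
Ligands are named alphabetically: chloro before glycinato before triphenylphosphine.

dichloro(glycinato)bis(triphenylphosphine)lead(IV) perchlorate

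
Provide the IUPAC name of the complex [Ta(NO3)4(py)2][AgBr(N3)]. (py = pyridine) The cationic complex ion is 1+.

The complex cation is given as 1+; its ligand charges sum to -4, so Ta = +5.
A 1:1 salt means the anion carries the equal and opposite charge, 1−.
Anion: ligand charges sum to -2; for the ion to be 1−, Ag = +1.

tetranitratobis(pyridine)tantalum(V) azidobromoargentate(I)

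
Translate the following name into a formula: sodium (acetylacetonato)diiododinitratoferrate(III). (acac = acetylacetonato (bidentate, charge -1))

Na2[Fe(acac)I2(NO3)2]

Ligands: 2 iodo (I, -1), 2 nitrato (NO3, -1), 1 acetylacetonato (acac, -1). Ligand charge sum = -5.
With Fe in oxidation state +3, the complex ion is [Fe...]^2−.
Charge balance with sodium (+1) requires 1 complex ion per 2 sodium.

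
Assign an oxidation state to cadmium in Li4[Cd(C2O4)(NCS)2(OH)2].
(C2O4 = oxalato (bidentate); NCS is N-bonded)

+2

4 lithium outside the brackets (+1 each) → the complex ion is 4−.
Ligand charges: 2×OH = -2; 1×C2O4 = -2; 2×NCS = -2; sum -6.
Cd + (-6) = 4− ⇒ Cd is +2.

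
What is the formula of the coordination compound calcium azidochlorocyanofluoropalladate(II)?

Ligands: 1 chloro (Cl, -1), 1 azido (N3, -1), 1 fluoro (F, -1), 1 cyano (CN, -1). Ligand charge sum = -4.
With Pd in oxidation state +2, the complex ion is [Pd...]^2−.
Charge balance with calcium (+2) requires 1 complex ion per 1 calcium.

Ca[PdCl(CN)F(N3)]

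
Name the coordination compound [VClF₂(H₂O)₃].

There is no counter-ion, so the complex is neutral overall.
Ligand charges: 1×chloro (-1 each), 2×fluoro (-1 each), 3×aqua (neutral); total -3. So V + (-3) = 0, giving V = +3.
Ligands are named alphabetically: aqua before chloro before fluoro.

triaquachlorodifluorovanadium(III)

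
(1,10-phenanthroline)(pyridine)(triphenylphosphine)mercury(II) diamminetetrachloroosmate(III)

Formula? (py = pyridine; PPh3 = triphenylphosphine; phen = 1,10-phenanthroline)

Cation [Hg…]: ligand charges 0, Hg(II) ⇒ ion charge 2+.
Anion [Os…]: ligand charges -4, Os(III) ⇒ ion charge 1−.
One 2+ cation requires 2 of the 1− anion.

[Hg(phen)(PPh3)(py)][OsCl4(NH3)2]2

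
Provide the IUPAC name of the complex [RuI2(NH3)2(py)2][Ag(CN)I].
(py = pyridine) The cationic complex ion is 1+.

The complex cation is given as 1+; its ligand charges sum to -2, so Ru = +3.
A 1:1 salt means the anion carries the equal and opposite charge, 1−.
Anion: ligand charges sum to -2; for the ion to be 1−, Ag = +1.

diamminediiodobis(pyridine)ruthenium(III) cyanoiodoargentate(I)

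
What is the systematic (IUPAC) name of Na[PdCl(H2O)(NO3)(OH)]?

The 1 sodium counter-ion carries a total charge of +1, so each complex ion is 1−.
Ligand charges: 1×chloro (-1 each), 1×nitrato (-1 each), 1×aqua (neutral), 1×hydroxo (-1 each); total -3. So Pd + (-3) = 1−, giving Pd = +2.
Ligands are named alphabetically: aqua before chloro before hydroxo before nitrato.
The complex ion is anionic, so palladium takes the -ate form palladate(II).

sodium aquachlorohydroxonitratopalladate(II)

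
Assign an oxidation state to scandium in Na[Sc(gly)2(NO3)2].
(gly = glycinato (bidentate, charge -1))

+3

1 sodium outside the brackets (+1 each) → the complex ion is 1−.
Ligand charges: 2×gly = -2; 2×NO3 = -2; sum -4.
Sc + (-4) = 1− ⇒ Sc is +3.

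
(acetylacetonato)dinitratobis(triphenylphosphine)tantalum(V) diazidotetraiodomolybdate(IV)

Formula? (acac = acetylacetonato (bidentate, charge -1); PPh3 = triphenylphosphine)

[Ta(acac)(NO3)2(PPh3)2][MoI4(N3)2]

Cation [Ta…]: ligand charges -3, Ta(V) ⇒ ion charge 2+.
Anion [Mo…]: ligand charges -6, Mo(IV) ⇒ ion charge 2−.
One 2+ cation balances one 2− anion.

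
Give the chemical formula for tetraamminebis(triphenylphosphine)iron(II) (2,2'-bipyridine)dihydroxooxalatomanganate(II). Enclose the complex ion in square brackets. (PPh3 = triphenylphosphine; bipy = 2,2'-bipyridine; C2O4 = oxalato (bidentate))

Cation [Fe…]: ligand charges 0, Fe(II) ⇒ ion charge 2+.
Anion [Mn…]: ligand charges -4, Mn(II) ⇒ ion charge 2−.

[Fe(NH3)4(PPh3)2][Mn(bipy)(C2O4)(OH)2]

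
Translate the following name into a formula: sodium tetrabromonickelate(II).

Ligands: 4 bromo (Br, -1). Ligand charge sum = -4.
Charge balance with sodium (+1) requires 1 complex ion per 2 sodium.

Na2[NiBr4]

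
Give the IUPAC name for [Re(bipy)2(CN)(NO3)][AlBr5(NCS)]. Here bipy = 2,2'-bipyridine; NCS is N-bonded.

Both ions are complex: the cation is named first with the plain metal name, the anion second with the -ate form; each ion's ligands are alphabetised independently.
Aluminium is always +3 in its complexes; the anion's ligand charges sum to -6, so the complex anion is 3−.
A 1:1 salt means the cation carries the equal and opposite charge, 3+.
Cation: ligand charges sum to -2; for the ion to be 3+, Re = +5.

bis(2,2'-bipyridine)cyanonitratorhenium(V) pentabromoisothiocyanatoaluminate(III)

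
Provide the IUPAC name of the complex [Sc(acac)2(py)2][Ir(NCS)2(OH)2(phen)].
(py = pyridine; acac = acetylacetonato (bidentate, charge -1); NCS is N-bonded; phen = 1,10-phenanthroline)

Both ions are complex: the cation is named first with the plain metal name, the anion second with the -ate form; each ion's ligands are alphabetised independently.
Scandium is always +3 in its complexes; the cation's ligand charges sum to -2, so the complex cation is 1+.
A 1:1 salt means the anion carries the equal and opposite charge, 1−.
Anion: ligand charges sum to -4; for the ion to be 1−, Ir = +3.

bis(acetylacetonato)bis(pyridine)scandium(III) dihydroxodiisothiocyanato(1,10-phenanthroline)iridate(III)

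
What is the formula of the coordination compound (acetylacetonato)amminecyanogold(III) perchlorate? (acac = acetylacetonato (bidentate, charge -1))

[Au(acac)(CN)(NH3)]ClO4

Ligands: 1 ammine (NH3, neutral), 1 cyano (CN, -1), 1 acetylacetonato (acac, -1). Ligand charge sum = -2.
With Au in oxidation state +3, the complex ion is [Au...]^1+.
Charge balance with perchlorate (-1) requires 1 complex ion per 1 perchlorate.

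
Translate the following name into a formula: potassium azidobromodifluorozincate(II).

Ligands: 1 bromo (Br, -1), 2 fluoro (F, -1), 1 azido (N3, -1). Ligand charge sum = -4.
Charge balance with potassium (+1) requires 1 complex ion per 2 potassium.

K2[ZnBrF2(N3)]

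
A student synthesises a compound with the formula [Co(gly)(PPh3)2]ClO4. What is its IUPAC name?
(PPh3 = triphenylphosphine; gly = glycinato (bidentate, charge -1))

(glycinato)bis(triphenylphosphine)cobalt(II) perchlorate

The 1 perchlorate counter-ion carries a total charge of -1, so each complex ion is 1+.
Ligand charges: 2×triphenylphosphine (neutral), 1×glycinato (-1 each); total -1. So Co + (-1) = 1+, giving Co = +2.
Ligands are named alphabetically: glycinato before triphenylphosphine.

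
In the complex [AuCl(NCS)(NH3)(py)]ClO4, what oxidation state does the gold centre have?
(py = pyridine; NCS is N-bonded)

+3

1 perchlorate outside the brackets (-1 each) → the complex ion is 1+.
Ligand charges: 1×Cl = -1; 1×py neutral; 1×NH3 neutral; 1×NCS = -1; sum -2.
Au + (-2) = 1+ ⇒ Au is +3.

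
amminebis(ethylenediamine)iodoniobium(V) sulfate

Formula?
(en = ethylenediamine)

[Nb(en)2I(NH3)](SO4)2

Ligands: 1 ammine (NH3, neutral), 1 iodo (I, -1), 2 ethylenediamine (en, neutral). Ligand charge sum = -1.
Charge balance with sulfate (-2) requires 1 complex ion per 2 sulfate.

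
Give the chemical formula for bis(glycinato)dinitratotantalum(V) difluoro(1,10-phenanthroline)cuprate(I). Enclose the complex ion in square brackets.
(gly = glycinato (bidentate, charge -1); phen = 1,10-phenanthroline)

Cation [Ta…]: ligand charges -4, Ta(V) ⇒ ion charge 1+.
Anion [Cu…]: ligand charges -2, Cu(I) ⇒ ion charge 1−.
One 1+ cation balances one 1− anion.

[Ta(gly)2(NO3)2][CuF2(phen)]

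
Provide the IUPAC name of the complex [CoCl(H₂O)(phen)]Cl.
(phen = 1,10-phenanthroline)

The 1 chloride counter-ion carries a total charge of -1, so each complex ion is 1+.
Ligand charges: 1×aqua (neutral), 1×chloro (-1 each), 1×1,10-phenanthroline (neutral); total -1. So Co + (-1) = 1+, giving Co = +2.
Ligands are named alphabetically: aqua before chloro before phenanthroline.

aquachloro(1,10-phenanthroline)cobalt(II) chloride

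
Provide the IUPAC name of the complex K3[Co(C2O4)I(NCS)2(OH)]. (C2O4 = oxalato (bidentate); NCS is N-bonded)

The 3 potassium counter-ions carry a total charge of +3, so each complex ion is 3−.
Ligand charges: 1×hydroxo (-1 each), 1×oxalato (-2 each), 2×isothiocyanato (-1 each), 1×iodo (-1 each); total -6. So Co + (-6) = 3−, giving Co = +3.
Ligands are named alphabetically: hydroxo before iodo before isothiocyanato before oxalato.
The complex ion is anionic, so cobalt takes the -ate form cobaltate(III).

potassium hydroxoiododiisothiocyanatooxalatocobaltate(III)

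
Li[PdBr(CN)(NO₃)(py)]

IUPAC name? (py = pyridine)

The 1 lithium counter-ion carries a total charge of +1, so each complex ion is 1−.
Ligand charges: 1×cyano (-1 each), 1×bromo (-1 each), 1×nitrato (-1 each), 1×pyridine (neutral); total -3. So Pd + (-3) = 1−, giving Pd = +2.
Ligands are named alphabetically: bromo before cyano before nitrato before pyridine.
The complex ion is anionic, so palladium takes the -ate form palladate(II).

lithium bromocyanonitrato(pyridine)palladate(II)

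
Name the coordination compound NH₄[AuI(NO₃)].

The 1 ammonium counter-ion carries a total charge of +1, so each complex ion is 1−.
Ligand charges: 1×iodo (-1 each), 1×nitrato (-1 each); total -2. So Au + (-2) = 1−, giving Au = +1.
The complex ion is anionic, so gold takes the -ate form aurate(I).

ammonium iodonitratoaurate(I)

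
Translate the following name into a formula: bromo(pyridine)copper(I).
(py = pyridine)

Ligands: 1 bromo (Br, -1), 1 pyridine (py, neutral). Ligand charge sum = -1.
With Cu in oxidation state +1, the complex ion is [Cu...].

[CuBr(py)]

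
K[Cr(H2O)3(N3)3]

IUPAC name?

The 1 potassium counter-ion carries a total charge of +1, so each complex ion is 1−.
Ligand charges: 3×aqua (neutral), 3×azido (-1 each); total -3. So Cr + (-3) = 1−, giving Cr = +2.
Ligands are named alphabetically: aqua before azido.
The complex ion is anionic, so chromium takes the -ate form chromate(II).

potassium triaquatriazidochromate(II)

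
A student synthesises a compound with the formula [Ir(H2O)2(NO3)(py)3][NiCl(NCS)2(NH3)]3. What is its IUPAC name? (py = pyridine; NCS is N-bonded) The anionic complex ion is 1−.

Both ions are complex: the cation is named first with the plain metal name, the anion second with the -ate form; each ion's ligands are alphabetised independently.
The complex anion is given as 1−; its ligand charges sum to -3, so Ni = +2.
With 3 anions per cation, the cation must be 3×1 = 3+.
Cation: ligand charges sum to -1; for the ion to be 3+, Ir = +4.

diaquanitratotris(pyridine)iridium(IV) amminechlorodiisothiocyanatonickelate(II)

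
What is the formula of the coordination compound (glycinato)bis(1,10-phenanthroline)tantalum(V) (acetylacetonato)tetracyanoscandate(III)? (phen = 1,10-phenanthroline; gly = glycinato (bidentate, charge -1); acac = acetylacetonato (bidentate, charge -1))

Cation [Ta…]: ligand charges -1, Ta(V) ⇒ ion charge 4+.
Anion [Sc…]: ligand charges -5, Sc(III) ⇒ ion charge 2−.
One 4+ cation requires 2 of the 2− anion.

[Ta(gly)(phen)2][Sc(acac)(CN)4]2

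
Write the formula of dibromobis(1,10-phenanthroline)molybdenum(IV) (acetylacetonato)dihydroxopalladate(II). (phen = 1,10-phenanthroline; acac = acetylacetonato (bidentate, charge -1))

Cation [Mo…]: ligand charges -2, Mo(IV) ⇒ ion charge 2+.
Anion [Pd…]: ligand charges -3, Pd(II) ⇒ ion charge 1−.

[MoBr2(phen)2][Pd(acac)(OH)2]2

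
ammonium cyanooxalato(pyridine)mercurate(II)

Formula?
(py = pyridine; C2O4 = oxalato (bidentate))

NH4[Hg(C2O4)(CN)(py)]

Ligands: 1 pyridine (py, neutral), 1 cyano (CN, -1), 1 oxalato (C2O4, -2). Ligand charge sum = -3.
Charge balance with ammonium (+1) requires 1 complex ion per 1 ammonium.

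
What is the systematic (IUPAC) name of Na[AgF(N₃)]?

The 1 sodium counter-ion carries a total charge of +1, so each complex ion is 1−.
Ligand charges: 1×azido (-1 each), 1×fluoro (-1 each); total -2. So Ag + (-2) = 1−, giving Ag = +1.
Ligands are named alphabetically: azido before fluoro.
The complex ion is anionic, so silver takes the -ate form argentate(I).

sodium azidofluoroargentate(I)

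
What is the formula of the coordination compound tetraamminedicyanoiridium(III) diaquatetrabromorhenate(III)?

[Ir(CN)2(NH3)4][ReBr4(H2O)2]

Cation [Ir…]: ligand charges -2, Ir(III) ⇒ ion charge 1+.
Anion [Re…]: ligand charges -4, Re(III) ⇒ ion charge 1−.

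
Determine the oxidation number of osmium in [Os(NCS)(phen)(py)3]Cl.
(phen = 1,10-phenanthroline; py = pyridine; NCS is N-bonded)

+2

1 chloride outside the brackets (-1 each) → the complex ion is 1+.
Ligand charges: 1×phen neutral; 3×py neutral; 1×NCS = -1; sum -1.
Os + (-1) = 1+ ⇒ Os is +2.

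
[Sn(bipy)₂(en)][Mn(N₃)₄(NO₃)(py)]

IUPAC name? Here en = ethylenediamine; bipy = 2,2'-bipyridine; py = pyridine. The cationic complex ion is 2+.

bis(2,2'-bipyridine)(ethylenediamine)tin(II) tetraazidonitrato(pyridine)manganate(III)

Both ions are complex: the cation is named first with the plain metal name, the anion second with the -ate form; each ion's ligands are alphabetised independently.
The complex cation is given as 2+; its ligand charges sum to 0, so Sn = +2.
A 1:1 salt means the anion carries the equal and opposite charge, 2−.
Anion: ligand charges sum to -5; for the ion to be 2−, Mn = +3.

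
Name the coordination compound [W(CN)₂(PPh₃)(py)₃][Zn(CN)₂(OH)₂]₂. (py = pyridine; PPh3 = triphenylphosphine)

Zinc is always +2 in its complexes; the anion's ligand charges sum to -4, so the complex anion is 2−.
With 2 anions per cation, the cation must be 2×2 = 4+.
Cation: ligand charges sum to -2; for the ion to be 4+, W = +6.

dicyanotris(pyridine)(triphenylphosphine)tungsten(VI) dicyanodihydroxozincate(II)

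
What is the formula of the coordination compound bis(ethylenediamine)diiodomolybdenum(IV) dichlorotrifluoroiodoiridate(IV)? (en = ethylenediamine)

[Mo(en)2I2][IrCl2F3I]

Cation [Mo…]: ligand charges -2, Mo(IV) ⇒ ion charge 2+.
Anion [Ir…]: ligand charges -6, Ir(IV) ⇒ ion charge 2−.
One 2+ cation balances one 2− anion.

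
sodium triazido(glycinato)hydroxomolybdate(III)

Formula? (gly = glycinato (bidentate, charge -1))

Ligands: 1 glycinato (gly, -1), 1 hydroxo (OH, -1), 3 azido (N3, -1). Ligand charge sum = -5.
With Mo in oxidation state +3, the complex ion is [Mo...]^2−.
Charge balance with sodium (+1) requires 1 complex ion per 2 sodium.

Na2[Mo(gly)(N3)3(OH)]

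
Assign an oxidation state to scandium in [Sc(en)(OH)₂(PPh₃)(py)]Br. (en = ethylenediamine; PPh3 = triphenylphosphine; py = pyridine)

+3

1 bromide outside the brackets (-1 each) → the complex ion is 1+.
Ligand charges: 1×en neutral; 1×PPh3 neutral; 1×py neutral; 2×OH = -2; sum -2.
Sc + (-2) = 1+ ⇒ Sc is +3.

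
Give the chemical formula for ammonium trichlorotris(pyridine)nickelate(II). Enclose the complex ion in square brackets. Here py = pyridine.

NH4[NiCl3(py)3]

Ligands: 3 chloro (Cl, -1), 3 pyridine (py, neutral). Ligand charge sum = -3.
With Ni in oxidation state +2, the complex ion is [Ni...]^1−.
Charge balance with ammonium (+1) requires 1 complex ion per 1 ammonium.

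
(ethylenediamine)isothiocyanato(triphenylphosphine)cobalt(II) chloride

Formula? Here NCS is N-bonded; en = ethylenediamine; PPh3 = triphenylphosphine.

[Co(en)(NCS)(PPh3)]Cl

Ligands: 1 isothiocyanato (NCS, -1), 1 ethylenediamine (en, neutral), 1 triphenylphosphine (PPh3, neutral). Ligand charge sum = -1.
Charge balance with chloride (-1) requires 1 complex ion per 1 chloride.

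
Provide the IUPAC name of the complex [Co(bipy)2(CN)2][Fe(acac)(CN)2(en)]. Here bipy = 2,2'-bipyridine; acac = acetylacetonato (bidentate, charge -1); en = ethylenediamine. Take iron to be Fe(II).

Fe is given as +2; the anion's ligand charges sum to -3, so the complex anion is 1−.
A 1:1 salt means the cation carries the equal and opposite charge, 1+.
Cation: ligand charges sum to -2; for the ion to be 1+, Co = +3.

bis(2,2'-bipyridine)dicyanocobalt(III) (acetylacetonato)dicyano(ethylenediamine)ferrate(II)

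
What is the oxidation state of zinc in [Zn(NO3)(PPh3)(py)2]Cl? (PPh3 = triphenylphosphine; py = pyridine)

1 chloride outside the brackets (-1 each) → the complex ion is 1+.
Ligand charges: 1×PPh3 neutral; 2×py neutral; 1×NO3 = -1; sum -1.
Zn + (-1) = 1+ ⇒ Zn is +2.

+2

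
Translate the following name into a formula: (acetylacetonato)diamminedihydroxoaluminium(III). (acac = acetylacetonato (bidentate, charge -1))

[Al(acac)(NH3)2(OH)2]

Ligands: 1 acetylacetonato (acac, -1), 2 hydroxo (OH, -1), 2 ammine (NH3, neutral). Ligand charge sum = -3.
With Al in oxidation state +3, the complex ion is [Al...].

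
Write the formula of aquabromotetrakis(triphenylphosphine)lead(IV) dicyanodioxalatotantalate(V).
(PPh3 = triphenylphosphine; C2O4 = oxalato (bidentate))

[PbBr(H2O)(PPh3)4][Ta(C2O4)2(CN)2]3

Cation [Pb…]: ligand charges -1, Pb(IV) ⇒ ion charge 3+.
Anion [Ta…]: ligand charges -6, Ta(V) ⇒ ion charge 1−.
One 3+ cation requires 3 of the 1− anion.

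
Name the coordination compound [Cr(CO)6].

There is no counter-ion, so the complex is neutral overall.
Ligand charges: 6×carbonyl (neutral); total 0. So Cr + (0) = 0, giving Cr = 0.

hexacarbonylchromium(0)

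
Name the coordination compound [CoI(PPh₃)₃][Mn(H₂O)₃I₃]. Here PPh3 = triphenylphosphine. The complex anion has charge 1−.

iodotris(triphenylphosphine)cobalt(II) triaquatriiodomanganate(II)

Both ions are complex: the cation is named first with the plain metal name, the anion second with the -ate form; each ion's ligands are alphabetised independently.
The complex anion is given as 1−; its ligand charges sum to -3, so Mn = +2.
A 1:1 salt means the cation carries the equal and opposite charge, 1+.
Cation: ligand charges sum to -1; for the ion to be 1+, Co = +2.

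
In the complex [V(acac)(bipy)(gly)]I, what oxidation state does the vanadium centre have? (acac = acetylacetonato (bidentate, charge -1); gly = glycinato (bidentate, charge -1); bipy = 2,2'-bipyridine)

1 iodide outside the brackets (-1 each) → the complex ion is 1+.
Ligand charges: 1×acac = -1; 1×gly = -1; 1×bipy neutral; sum -2.
V + (-2) = 1+ ⇒ V is +3.

+3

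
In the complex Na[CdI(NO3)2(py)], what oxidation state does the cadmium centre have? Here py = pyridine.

+2

1 sodium outside the brackets (+1 each) → the complex ion is 1−.
Ligand charges: 1×I = -1; 1×py neutral; 2×NO3 = -2; sum -3.
Cd + (-3) = 1− ⇒ Cd is +2.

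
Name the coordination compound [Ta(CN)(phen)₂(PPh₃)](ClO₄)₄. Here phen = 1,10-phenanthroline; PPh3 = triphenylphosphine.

cyanobis(1,10-phenanthroline)(triphenylphosphine)tantalum(V) perchlorate

The 4 perchlorate counter-ions carry a total charge of -4, so each complex ion is 4+.
Ligand charges: 2×1,10-phenanthroline (neutral), 1×triphenylphosphine (neutral), 1×cyano (-1 each); total -1. So Ta + (-1) = 4+, giving Ta = +5.
Ligands are named alphabetically: cyano before phenanthroline before triphenylphosphine.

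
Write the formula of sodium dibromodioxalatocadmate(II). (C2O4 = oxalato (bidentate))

Ligands: 2 bromo (Br, -1), 2 oxalato (C2O4, -2). Ligand charge sum = -6.
Charge balance with sodium (+1) requires 1 complex ion per 4 sodium.

Na4[CdBr2(C2O4)2]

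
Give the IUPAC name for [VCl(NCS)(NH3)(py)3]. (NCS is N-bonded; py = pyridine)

amminechloroisothiocyanatotris(pyridine)vanadium(II)

There is no counter-ion, so the complex is neutral overall.
Ligand charges: 1×isothiocyanato (-1 each), 1×chloro (-1 each), 3×pyridine (neutral), 1×ammine (neutral); total -2. So V + (-2) = 0, giving V = +2.
Ligands are named alphabetically: ammine before chloro before isothiocyanato before pyridine.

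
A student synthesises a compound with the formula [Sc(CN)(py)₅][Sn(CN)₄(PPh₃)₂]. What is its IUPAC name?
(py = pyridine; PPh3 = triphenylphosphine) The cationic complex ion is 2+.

cyanopentakis(pyridine)scandium(III) tetracyanobis(triphenylphosphine)stannate(II)

Both ions are complex: the cation is named first with the plain metal name, the anion second with the -ate form; each ion's ligands are alphabetised independently.
The complex cation is given as 2+; its ligand charges sum to -1, so Sc = +3.
A 1:1 salt means the anion carries the equal and opposite charge, 2−.
Anion: ligand charges sum to -4; for the ion to be 2−, Sn = +2.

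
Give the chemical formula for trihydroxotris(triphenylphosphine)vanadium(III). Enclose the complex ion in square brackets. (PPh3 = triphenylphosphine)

Ligands: 3 triphenylphosphine (PPh3, neutral), 3 hydroxo (OH, -1). Ligand charge sum = -3.
With V in oxidation state +3, the complex ion is [V...].

[V(OH)3(PPh3)3]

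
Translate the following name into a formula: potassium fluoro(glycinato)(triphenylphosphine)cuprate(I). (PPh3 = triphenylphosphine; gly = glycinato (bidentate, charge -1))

Ligands: 1 triphenylphosphine (PPh3, neutral), 1 fluoro (F, -1), 1 glycinato (gly, -1). Ligand charge sum = -2.
Charge balance with potassium (+1) requires 1 complex ion per 1 potassium.

K[CuF(gly)(PPh3)]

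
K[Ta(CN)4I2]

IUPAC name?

potassium tetracyanodiiodotantalate(V)

The 1 potassium counter-ion carries a total charge of +1, so each complex ion is 1−.
Ligand charges: 2×iodo (-1 each), 4×cyano (-1 each); total -6. So Ta + (-6) = 1−, giving Ta = +5.
Ligands are named alphabetically: cyano before iodo.
The complex ion is anionic, so tantalum takes the -ate form tantalate(V).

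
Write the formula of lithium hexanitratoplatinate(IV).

Li2[Pt(NO3)6]

Ligands: 6 nitrato (NO3, -1). Ligand charge sum = -6.
Charge balance with lithium (+1) requires 1 complex ion per 2 lithium.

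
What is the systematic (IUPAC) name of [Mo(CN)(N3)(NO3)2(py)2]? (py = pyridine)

azidocyanodinitratobis(pyridine)molybdenum(IV)

There is no counter-ion, so the complex is neutral overall.
Ligand charges: 2×pyridine (neutral), 2×nitrato (-1 each), 1×azido (-1 each), 1×cyano (-1 each); total -4. So Mo + (-4) = 0, giving Mo = +4.
Ligands are named alphabetically: azido before cyano before nitrato before pyridine.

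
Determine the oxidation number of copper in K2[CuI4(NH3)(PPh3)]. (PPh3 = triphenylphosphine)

2 potassium outside the brackets (+1 each) → the complex ion is 2−.
Ligand charges: 1×PPh3 neutral; 1×NH3 neutral; 4×I = -4; sum -4.
Cu + (-4) = 2− ⇒ Cu is +2.

+2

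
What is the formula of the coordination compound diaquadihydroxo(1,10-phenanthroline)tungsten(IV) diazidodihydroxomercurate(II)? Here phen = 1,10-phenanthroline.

Cation [W…]: ligand charges -2, W(IV) ⇒ ion charge 2+.
Anion [Hg…]: ligand charges -4, Hg(II) ⇒ ion charge 2−.
One 2+ cation balances one 2− anion.

[W(H2O)2(OH)2(phen)][Hg(N3)2(OH)2]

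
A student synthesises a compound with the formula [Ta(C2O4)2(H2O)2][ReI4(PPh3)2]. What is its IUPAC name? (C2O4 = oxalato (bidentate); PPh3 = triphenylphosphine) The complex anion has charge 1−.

Both ions are complex: the cation is named first with the plain metal name, the anion second with the -ate form; each ion's ligands are alphabetised independently.
The complex anion is given as 1−; its ligand charges sum to -4, so Re = +3.
A 1:1 salt means the cation carries the equal and opposite charge, 1+.
Cation: ligand charges sum to -4; for the ion to be 1+, Ta = +5.

diaquadioxalatotantalum(V) tetraiodobis(triphenylphosphine)rhenate(III)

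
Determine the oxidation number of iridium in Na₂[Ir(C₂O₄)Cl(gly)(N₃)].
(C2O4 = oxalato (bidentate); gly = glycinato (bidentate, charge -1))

2 sodium outside the brackets (+1 each) → the complex ion is 2−.
Ligand charges: 1×Cl = -1; 1×N3 = -1; 1×C2O4 = -2; 1×gly = -1; sum -5.
Ir + (-5) = 2− ⇒ Ir is +3.

+3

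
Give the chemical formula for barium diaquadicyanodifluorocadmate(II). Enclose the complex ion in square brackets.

Ba[Cd(CN)2F2(H2O)2]

Ligands: 2 aqua (H2O, neutral), 2 cyano (CN, -1), 2 fluoro (F, -1). Ligand charge sum = -4.
With Cd in oxidation state +2, the complex ion is [Cd...]^2−.
Charge balance with barium (+2) requires 1 complex ion per 1 barium.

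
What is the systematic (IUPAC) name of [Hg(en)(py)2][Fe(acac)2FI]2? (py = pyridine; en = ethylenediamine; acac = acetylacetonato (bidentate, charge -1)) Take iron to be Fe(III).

Fe is given as +3; the anion's ligand charges sum to -4, so the complex anion is 1−.
With 2 anions per cation, the cation must be 2×1 = 2+.
Cation: ligand charges sum to 0; for the ion to be 2+, Hg = +2.

(ethylenediamine)bis(pyridine)mercury(II) bis(acetylacetonato)fluoroiodoferrate(III)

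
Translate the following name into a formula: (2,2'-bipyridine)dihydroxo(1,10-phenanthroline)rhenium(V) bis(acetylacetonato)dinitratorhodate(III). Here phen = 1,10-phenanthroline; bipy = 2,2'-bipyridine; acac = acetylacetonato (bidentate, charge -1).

[Re(bipy)(OH)2(phen)][Rh(acac)2(NO3)2]3

Cation [Re…]: ligand charges -2, Re(V) ⇒ ion charge 3+.
Anion [Rh…]: ligand charges -4, Rh(III) ⇒ ion charge 1−.
One 3+ cation requires 3 of the 1− anion.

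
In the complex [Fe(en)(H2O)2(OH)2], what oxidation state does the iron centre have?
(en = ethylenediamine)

No counter-ion: the bracketed complex is neutral.
Ligand charges: 2×H2O neutral; 2×OH = -2; 1×en neutral; sum -2.
Fe + (-2) = 0 ⇒ Fe is +2.

+2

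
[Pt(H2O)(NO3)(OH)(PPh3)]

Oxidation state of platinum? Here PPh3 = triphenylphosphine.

No counter-ion: the bracketed complex is neutral.
Ligand charges: 1×OH = -1; 1×NO3 = -1; 1×PPh3 neutral; 1×H2O neutral; sum -2.
Pt + (-2) = 0 ⇒ Pt is +2.

+2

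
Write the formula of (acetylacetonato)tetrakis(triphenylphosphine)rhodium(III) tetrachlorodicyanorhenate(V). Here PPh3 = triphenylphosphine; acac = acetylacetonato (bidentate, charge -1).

[Rh(acac)(PPh3)4][ReCl4(CN)2]2

Cation [Rh…]: ligand charges -1, Rh(III) ⇒ ion charge 2+.
Anion [Re…]: ligand charges -6, Re(V) ⇒ ion charge 1−.
One 2+ cation requires 2 of the 1− anion.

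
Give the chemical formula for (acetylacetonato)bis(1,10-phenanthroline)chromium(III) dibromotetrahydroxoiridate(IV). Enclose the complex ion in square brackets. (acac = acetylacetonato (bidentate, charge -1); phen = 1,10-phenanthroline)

Cation [Cr…]: ligand charges -1, Cr(III) ⇒ ion charge 2+.
Anion [Ir…]: ligand charges -6, Ir(IV) ⇒ ion charge 2−.

[Cr(acac)(phen)2][IrBr2(OH)4]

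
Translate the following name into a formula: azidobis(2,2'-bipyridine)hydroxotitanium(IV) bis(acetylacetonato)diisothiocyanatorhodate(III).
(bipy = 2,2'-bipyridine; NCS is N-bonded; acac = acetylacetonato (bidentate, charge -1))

Cation [Ti…]: ligand charges -2, Ti(IV) ⇒ ion charge 2+.
Anion [Rh…]: ligand charges -4, Rh(III) ⇒ ion charge 1−.

[Ti(bipy)2(N3)(OH)][Rh(acac)2(NCS)2]2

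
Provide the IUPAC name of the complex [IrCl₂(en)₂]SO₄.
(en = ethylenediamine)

The 1 sulfate counter-ion carries a total charge of -2, so each complex ion is 2+.
Ligand charges: 2×chloro (-1 each), 2×ethylenediamine (neutral); total -2. So Ir + (-2) = 2+, giving Ir = +4.
Ligands are named alphabetically: chloro before ethylenediamine.

dichlorobis(ethylenediamine)iridium(IV) sulfate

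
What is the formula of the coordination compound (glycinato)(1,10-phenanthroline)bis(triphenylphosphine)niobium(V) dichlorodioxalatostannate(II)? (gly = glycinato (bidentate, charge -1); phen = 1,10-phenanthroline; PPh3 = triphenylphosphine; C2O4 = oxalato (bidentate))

Cation [Nb…]: ligand charges -1, Nb(V) ⇒ ion charge 4+.
Anion [Sn…]: ligand charges -6, Sn(II) ⇒ ion charge 4−.
One 4+ cation balances one 4− anion.

[Nb(gly)(phen)(PPh3)2][Sn(C2O4)2Cl2]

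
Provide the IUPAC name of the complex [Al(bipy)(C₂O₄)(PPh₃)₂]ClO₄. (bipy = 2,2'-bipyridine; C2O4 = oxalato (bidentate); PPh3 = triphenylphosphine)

(2,2'-bipyridine)oxalatobis(triphenylphosphine)aluminium(III) perchlorate

The 1 perchlorate counter-ion carries a total charge of -1, so each complex ion is 1+.
Ligand charges: 1×2,2'-bipyridine (neutral), 1×oxalato (-2 each), 2×triphenylphosphine (neutral); total -2. So Al + (-2) = 1+, giving Al = +3.
Ligands are named alphabetically: bipyridine before oxalato before triphenylphosphine.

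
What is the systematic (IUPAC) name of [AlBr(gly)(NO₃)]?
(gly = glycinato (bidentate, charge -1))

bromo(glycinato)nitratoaluminium(III)

There is no counter-ion, so the complex is neutral overall.
Ligand charges: 1×bromo (-1 each), 1×nitrato (-1 each), 1×glycinato (-1 each); total -3. So Al + (-3) = 0, giving Al = +3.
Ligands are named alphabetically: bromo before glycinato before nitrato.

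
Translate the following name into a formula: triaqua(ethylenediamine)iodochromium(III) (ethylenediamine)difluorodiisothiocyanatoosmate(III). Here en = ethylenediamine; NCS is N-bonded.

Cation [Cr…]: ligand charges -1, Cr(III) ⇒ ion charge 2+.
Anion [Os…]: ligand charges -4, Os(III) ⇒ ion charge 1−.
One 2+ cation requires 2 of the 1− anion.

[Cr(en)(H2O)3I][Os(en)F2(NCS)2]2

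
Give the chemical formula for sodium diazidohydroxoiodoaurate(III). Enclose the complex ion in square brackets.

Ligands: 1 hydroxo (OH, -1), 1 iodo (I, -1), 2 azido (N3, -1). Ligand charge sum = -4.
With Au in oxidation state +3, the complex ion is [Au...]^1−.
Charge balance with sodium (+1) requires 1 complex ion per 1 sodium.

Na[AuI(N3)2(OH)]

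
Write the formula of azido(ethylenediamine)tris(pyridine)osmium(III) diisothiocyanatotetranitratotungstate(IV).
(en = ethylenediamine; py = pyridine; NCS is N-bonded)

[Os(en)(N3)(py)3][W(NCS)2(NO3)4]

Cation [Os…]: ligand charges -1, Os(III) ⇒ ion charge 2+.
Anion [W…]: ligand charges -6, W(IV) ⇒ ion charge 2−.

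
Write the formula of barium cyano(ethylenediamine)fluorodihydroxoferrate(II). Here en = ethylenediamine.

Ligands: 1 fluoro (F, -1), 1 ethylenediamine (en, neutral), 2 hydroxo (OH, -1), 1 cyano (CN, -1). Ligand charge sum = -4.
With Fe in oxidation state +2, the complex ion is [Fe...]^2−.
Charge balance with barium (+2) requires 1 complex ion per 1 barium.

Ba[Fe(CN)(en)F(OH)2]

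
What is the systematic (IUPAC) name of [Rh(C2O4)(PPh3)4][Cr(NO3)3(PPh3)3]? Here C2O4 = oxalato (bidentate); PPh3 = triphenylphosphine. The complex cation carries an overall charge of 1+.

The complex cation is given as 1+; its ligand charges sum to -2, so Rh = +3.
A 1:1 salt means the anion carries the equal and opposite charge, 1−.
Anion: ligand charges sum to -3; for the ion to be 1−, Cr = +2.

oxalatotetrakis(triphenylphosphine)rhodium(III) trinitratotris(triphenylphosphine)chromate(II)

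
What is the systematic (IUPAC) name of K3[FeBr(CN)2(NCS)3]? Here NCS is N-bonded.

potassium bromodicyanotriisothiocyanatoferrate(III)

The 3 potassium counter-ions carry a total charge of +3, so each complex ion is 3−.
Ligand charges: 1×bromo (-1 each), 3×isothiocyanato (-1 each), 2×cyano (-1 each); total -6. So Fe + (-6) = 3−, giving Fe = +3.
Ligands are named alphabetically: bromo before cyano before isothiocyanato.
The complex ion is anionic, so iron takes the -ate form ferrate(III).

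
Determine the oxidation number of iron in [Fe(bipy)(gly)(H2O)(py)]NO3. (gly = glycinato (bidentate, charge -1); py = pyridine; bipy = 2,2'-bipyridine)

+2

1 nitrate outside the brackets (-1 each) → the complex ion is 1+.
Ligand charges: 1×H2O neutral; 1×gly = -1; 1×py neutral; 1×bipy neutral; sum -1.
Fe + (-1) = 1+ ⇒ Fe is +2.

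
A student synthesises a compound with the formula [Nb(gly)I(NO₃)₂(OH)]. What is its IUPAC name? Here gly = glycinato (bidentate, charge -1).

There is no counter-ion, so the complex is neutral overall.
Ligand charges: 1×glycinato (-1 each), 1×iodo (-1 each), 1×hydroxo (-1 each), 2×nitrato (-1 each); total -5. So Nb + (-5) = 0, giving Nb = +5.
Ligands are named alphabetically: glycinato before hydroxo before iodo before nitrato.

(glycinato)hydroxoiododinitratoniobium(V)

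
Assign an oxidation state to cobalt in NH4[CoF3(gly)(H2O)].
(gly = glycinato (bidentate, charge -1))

+3

1 ammonium outside the brackets (+1 each) → the complex ion is 1−.
Ligand charges: 1×H2O neutral; 1×gly = -1; 3×F = -3; sum -4.
Co + (-4) = 1− ⇒ Co is +3.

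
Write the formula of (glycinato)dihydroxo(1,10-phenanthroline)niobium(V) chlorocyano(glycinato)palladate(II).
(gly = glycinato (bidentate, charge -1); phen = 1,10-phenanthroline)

[Nb(gly)(OH)2(phen)][PdCl(CN)(gly)]2

Cation [Nb…]: ligand charges -3, Nb(V) ⇒ ion charge 2+.
Anion [Pd…]: ligand charges -3, Pd(II) ⇒ ion charge 1−.
One 2+ cation requires 2 of the 1− anion.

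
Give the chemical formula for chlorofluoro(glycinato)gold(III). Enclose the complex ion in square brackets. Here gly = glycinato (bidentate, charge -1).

[AuClF(gly)]

Ligands: 1 glycinato (gly, -1), 1 fluoro (F, -1), 1 chloro (Cl, -1). Ligand charge sum = -3.
With Au in oxidation state +3, the complex ion is [Au...].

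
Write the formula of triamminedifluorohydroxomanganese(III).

Ligands: 2 fluoro (F, -1), 3 ammine (NH3, neutral), 1 hydroxo (OH, -1). Ligand charge sum = -3.
With Mn in oxidation state +3, the complex ion is [Mn...].

[MnF2(NH3)3(OH)]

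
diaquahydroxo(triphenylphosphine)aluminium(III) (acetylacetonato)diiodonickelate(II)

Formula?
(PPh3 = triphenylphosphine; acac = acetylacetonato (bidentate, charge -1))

[Al(H2O)2(OH)(PPh3)][Ni(acac)I2]2

Cation [Al…]: ligand charges -1, Al(III) ⇒ ion charge 2+.
Anion [Ni…]: ligand charges -3, Ni(II) ⇒ ion charge 1−.
One 2+ cation requires 2 of the 1− anion.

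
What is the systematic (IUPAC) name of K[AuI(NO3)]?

potassium iodonitratoaurate(I)

The 1 potassium counter-ion carries a total charge of +1, so each complex ion is 1−.
Ligand charges: 1×iodo (-1 each), 1×nitrato (-1 each); total -2. So Au + (-2) = 1−, giving Au = +1.
Ligands are named alphabetically: iodo before nitrato.
The complex ion is anionic, so gold takes the -ate form aurate(I).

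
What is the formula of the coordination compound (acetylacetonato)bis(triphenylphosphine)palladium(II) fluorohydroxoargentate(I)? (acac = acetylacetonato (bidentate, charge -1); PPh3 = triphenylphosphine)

Cation [Pd…]: ligand charges -1, Pd(II) ⇒ ion charge 1+.
Anion [Ag…]: ligand charges -2, Ag(I) ⇒ ion charge 1−.
One 1+ cation balances one 1− anion.

[Pd(acac)(PPh3)2][AgF(OH)]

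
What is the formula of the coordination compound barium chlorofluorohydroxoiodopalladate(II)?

Ba[PdClFI(OH)]

Ligands: 1 chloro (Cl, -1), 1 fluoro (F, -1), 1 iodo (I, -1), 1 hydroxo (OH, -1). Ligand charge sum = -4.
With Pd in oxidation state +2, the complex ion is [Pd...]^2−.
Charge balance with barium (+2) requires 1 complex ion per 1 barium.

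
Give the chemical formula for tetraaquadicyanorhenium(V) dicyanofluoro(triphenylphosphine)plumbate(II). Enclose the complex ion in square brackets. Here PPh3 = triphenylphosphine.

Cation [Re…]: ligand charges -2, Re(V) ⇒ ion charge 3+.
Anion [Pb…]: ligand charges -3, Pb(II) ⇒ ion charge 1−.
One 3+ cation requires 3 of the 1− anion.

[Re(CN)2(H2O)4][Pb(CN)2F(PPh3)]3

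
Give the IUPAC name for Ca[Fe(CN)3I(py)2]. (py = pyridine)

calcium tricyanoiodobis(pyridine)ferrate(II)

The 1 calcium counter-ion carries a total charge of +2, so each complex ion is 2−.
Ligand charges: 1×iodo (-1 each), 2×pyridine (neutral), 3×cyano (-1 each); total -4. So Fe + (-4) = 2−, giving Fe = +2.
The complex ion is anionic, so iron takes the -ate form ferrate(II).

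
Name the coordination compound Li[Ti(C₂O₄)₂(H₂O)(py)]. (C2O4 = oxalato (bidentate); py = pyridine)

The 1 lithium counter-ion carries a total charge of +1, so each complex ion is 1−.
Ligand charges: 2×oxalato (-2 each), 1×pyridine (neutral), 1×aqua (neutral); total -4. So Ti + (-4) = 1−, giving Ti = +3.
Ligands are named alphabetically: aqua before oxalato before pyridine.
The complex ion is anionic, so titanium takes the -ate form titanate(III).

lithium aquadioxalato(pyridine)titanate(III)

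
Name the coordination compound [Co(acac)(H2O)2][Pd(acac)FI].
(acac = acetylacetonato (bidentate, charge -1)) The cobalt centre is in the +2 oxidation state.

Co is given as +2; the cation's ligand charges sum to -1, so the complex cation is 1+.
A 1:1 salt means the anion carries the equal and opposite charge, 1−.
Anion: ligand charges sum to -3; for the ion to be 1−, Pd = +2.

(acetylacetonato)diaquacobalt(II) (acetylacetonato)fluoroiodopalladate(II)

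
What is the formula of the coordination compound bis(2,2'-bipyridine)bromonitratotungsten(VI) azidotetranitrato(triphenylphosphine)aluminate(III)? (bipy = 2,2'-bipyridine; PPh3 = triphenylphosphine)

[W(bipy)2Br(NO3)][Al(N3)(NO3)4(PPh3)]2

Cation [W…]: ligand charges -2, W(VI) ⇒ ion charge 4+.
Anion [Al…]: ligand charges -5, Al(III) ⇒ ion charge 2−.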